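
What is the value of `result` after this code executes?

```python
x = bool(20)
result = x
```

x = True; result = True

True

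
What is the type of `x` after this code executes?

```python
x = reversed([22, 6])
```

reversed() on a list returns list_reverseiterator

list_reverseiterator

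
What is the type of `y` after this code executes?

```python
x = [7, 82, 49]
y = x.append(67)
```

list.append() returns None (mutates in place)

NoneType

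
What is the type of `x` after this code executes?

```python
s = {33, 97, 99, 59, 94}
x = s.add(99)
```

set.add() returns None (mutates in place)

NoneType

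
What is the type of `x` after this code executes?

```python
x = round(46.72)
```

round() with no decimal places returns int

int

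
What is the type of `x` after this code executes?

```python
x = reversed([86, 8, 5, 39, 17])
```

reversed() on a list returns list_reverseiterator

list_reverseiterator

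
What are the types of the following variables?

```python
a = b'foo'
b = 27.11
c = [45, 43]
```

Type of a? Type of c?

a is assigned a bytes literal (b'...' prefix); c is assigned a list literal (square brackets)

bytes, list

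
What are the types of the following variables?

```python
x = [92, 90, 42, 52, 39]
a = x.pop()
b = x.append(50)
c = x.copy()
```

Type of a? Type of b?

pop() returns element; append() returns None

int, NoneType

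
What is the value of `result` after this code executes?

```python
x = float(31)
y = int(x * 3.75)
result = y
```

x = 31.0; y = 116; result = 116

116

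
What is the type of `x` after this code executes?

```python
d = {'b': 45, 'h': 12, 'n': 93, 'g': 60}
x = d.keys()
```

.keys() returns dict_keys view

dict_keys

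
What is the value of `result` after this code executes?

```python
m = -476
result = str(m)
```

m = -476; result = '-476'

'-476'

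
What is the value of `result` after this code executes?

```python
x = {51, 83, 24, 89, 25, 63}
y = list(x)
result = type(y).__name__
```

x is set; y is list; result = 'list'

'list'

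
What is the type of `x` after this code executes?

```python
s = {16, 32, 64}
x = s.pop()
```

Popping from set[int] returns int

int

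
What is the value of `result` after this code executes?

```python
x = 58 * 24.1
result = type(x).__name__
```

x is float; result = 'float'

'float'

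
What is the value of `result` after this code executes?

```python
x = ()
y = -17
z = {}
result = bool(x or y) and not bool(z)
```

x = (); y = -17; z = {}; result = True

True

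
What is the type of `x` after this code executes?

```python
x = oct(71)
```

oct() returns str representation

str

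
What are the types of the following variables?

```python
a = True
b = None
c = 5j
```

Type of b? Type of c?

b is assigned None, whose type is NoneType; c is assigned 5j, an imaginary literal (j suffix), which has type complex

NoneType, complex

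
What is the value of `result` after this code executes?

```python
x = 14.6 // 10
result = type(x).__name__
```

x is float; result = 'float'

'float'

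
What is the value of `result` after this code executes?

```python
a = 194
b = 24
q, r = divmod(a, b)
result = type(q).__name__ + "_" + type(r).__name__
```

a is int; b is int; q is int; r is int; result = 'int_int'

'int_int'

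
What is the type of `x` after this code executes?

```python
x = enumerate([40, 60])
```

enumerate() returns an enumerate object

enumerate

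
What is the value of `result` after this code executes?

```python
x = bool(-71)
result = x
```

x = True; result = True

True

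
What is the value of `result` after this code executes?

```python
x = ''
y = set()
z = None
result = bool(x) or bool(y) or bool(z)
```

x = ''; y = set(); z = None; result = False

False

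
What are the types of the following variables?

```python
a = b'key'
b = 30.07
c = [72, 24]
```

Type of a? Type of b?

a is assigned a bytes literal (b'...' prefix); b is assigned a number with a decimal point, so it is a float

bytes, float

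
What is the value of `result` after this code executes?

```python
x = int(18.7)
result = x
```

x = 18; result = 18

18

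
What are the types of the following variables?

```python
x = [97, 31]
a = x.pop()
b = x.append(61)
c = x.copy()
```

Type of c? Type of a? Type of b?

copy() returns list; pop() returns element; append() returns None

list, int, NoneType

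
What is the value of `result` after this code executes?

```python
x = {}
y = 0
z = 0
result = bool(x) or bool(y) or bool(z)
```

x = {}; y = 0; z = 0; result = False

False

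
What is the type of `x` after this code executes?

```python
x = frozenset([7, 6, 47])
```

frozenset() returns frozenset

frozenset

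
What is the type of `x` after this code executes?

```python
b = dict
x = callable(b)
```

callable() returns bool

bool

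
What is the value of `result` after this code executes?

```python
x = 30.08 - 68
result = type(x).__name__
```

x is float; result = 'float'

'float'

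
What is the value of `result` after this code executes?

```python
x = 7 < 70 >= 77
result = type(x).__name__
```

x is bool; result = 'bool'

'bool'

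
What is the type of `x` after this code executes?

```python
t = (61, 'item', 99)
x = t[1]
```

Index 1 of tuple is a str literal

str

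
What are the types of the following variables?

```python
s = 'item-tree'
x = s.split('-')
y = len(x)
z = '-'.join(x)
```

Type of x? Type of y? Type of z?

str.split() returns list; len() returns int; str.join() returns str

list, int, str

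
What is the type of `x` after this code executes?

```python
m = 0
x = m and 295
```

'and' returns first falsy value (0 is int)

int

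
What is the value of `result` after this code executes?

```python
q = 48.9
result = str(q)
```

q = 48.9; result = '48.9'

'48.9'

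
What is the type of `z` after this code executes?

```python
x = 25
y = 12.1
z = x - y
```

int - float = float

float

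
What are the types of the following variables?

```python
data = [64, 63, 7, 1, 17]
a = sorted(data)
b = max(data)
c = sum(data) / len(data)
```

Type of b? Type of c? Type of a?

max of ints returns int; int / int = float; sorted() returns list

int, float, list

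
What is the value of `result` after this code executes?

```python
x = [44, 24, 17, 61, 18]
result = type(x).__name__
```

x is list; result = 'list'

'list'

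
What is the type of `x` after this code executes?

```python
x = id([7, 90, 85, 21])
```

id() returns int

int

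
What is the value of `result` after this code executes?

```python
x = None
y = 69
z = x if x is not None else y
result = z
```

x = None; y = 69; z = 69; result = 69

69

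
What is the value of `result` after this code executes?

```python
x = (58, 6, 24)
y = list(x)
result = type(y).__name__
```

x is tuple; y is list; result = 'list'

'list'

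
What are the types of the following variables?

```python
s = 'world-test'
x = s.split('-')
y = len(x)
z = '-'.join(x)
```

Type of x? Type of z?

str.split() returns list; str.join() returns str

list, str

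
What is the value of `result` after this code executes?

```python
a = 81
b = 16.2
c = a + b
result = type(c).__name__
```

a is int; b is float; c is float; result = 'float'

'float'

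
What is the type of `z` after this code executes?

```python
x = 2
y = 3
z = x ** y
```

positive int ** positive int = int

int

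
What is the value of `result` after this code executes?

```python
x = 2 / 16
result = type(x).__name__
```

x is float; result = 'float'

'float'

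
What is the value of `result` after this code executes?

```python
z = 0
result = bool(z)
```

z = 0; result = False

False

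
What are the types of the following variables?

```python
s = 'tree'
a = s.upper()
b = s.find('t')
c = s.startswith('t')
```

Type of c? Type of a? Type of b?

startswith() returns bool; upper() returns str; find() returns int

bool, str, int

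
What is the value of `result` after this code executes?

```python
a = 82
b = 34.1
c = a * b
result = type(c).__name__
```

a is int; b is float; c is float; result = 'float'

'float'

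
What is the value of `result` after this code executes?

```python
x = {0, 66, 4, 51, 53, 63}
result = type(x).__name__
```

x is set; result = 'set'

'set'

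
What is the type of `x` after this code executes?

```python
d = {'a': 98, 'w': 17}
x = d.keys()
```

.keys() returns dict_keys view

dict_keys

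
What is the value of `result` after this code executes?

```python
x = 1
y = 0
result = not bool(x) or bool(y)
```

x = 1; y = 0; result = False

False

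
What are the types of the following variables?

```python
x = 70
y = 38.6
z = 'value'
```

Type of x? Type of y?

x is assigned a bare integer (no decimal point), so it is an int; y is assigned a number with a decimal point, so it is a float

int, float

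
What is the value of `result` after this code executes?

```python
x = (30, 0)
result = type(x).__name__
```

x is tuple; result = 'tuple'

'tuple'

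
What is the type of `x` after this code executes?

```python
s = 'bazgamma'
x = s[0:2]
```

Slicing a str returns str

str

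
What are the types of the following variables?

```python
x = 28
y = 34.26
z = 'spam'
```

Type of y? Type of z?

y is assigned a number with a decimal point, so it is a float; z is assigned a quoted string literal, so it is a str

float, str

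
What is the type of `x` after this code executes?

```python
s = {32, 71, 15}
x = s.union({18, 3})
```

set.union() returns a new set

set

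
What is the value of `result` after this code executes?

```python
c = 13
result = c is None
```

c = 13; result = False

False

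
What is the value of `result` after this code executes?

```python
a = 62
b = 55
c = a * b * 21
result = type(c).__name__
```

a is int; b is int; c is int; result = 'int'

'int'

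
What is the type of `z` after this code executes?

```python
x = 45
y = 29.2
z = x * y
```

int * float = float

float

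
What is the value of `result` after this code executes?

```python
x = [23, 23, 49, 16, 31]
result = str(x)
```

x = [23, 23, 49, 16, 31]; result = '[23, 23, 49, 16, 31]'

'[23, 23, 49, 16, 31]'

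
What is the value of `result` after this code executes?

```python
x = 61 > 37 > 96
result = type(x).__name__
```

x is bool; result = 'bool'

'bool'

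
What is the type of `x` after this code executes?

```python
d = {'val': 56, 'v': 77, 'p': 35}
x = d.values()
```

.values() returns dict_values view

dict_values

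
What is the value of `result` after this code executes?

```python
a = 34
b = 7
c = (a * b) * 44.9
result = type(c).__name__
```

a is int; b is int; c is float; result = 'float'

'float'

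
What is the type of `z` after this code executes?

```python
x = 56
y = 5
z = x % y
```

int % int = int

int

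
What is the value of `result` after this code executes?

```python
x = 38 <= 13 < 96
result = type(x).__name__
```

x is bool; result = 'bool'

'bool'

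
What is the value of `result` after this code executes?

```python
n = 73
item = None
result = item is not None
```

n = 73; item = None; result = False

False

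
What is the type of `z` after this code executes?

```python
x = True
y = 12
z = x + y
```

bool + int = int (bool is subclass of int)

int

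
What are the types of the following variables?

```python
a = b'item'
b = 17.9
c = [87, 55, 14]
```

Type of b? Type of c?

b is assigned a number with a decimal point, so it is a float; c is assigned a list literal (square brackets)

float, list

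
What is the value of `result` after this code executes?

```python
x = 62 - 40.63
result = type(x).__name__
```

x is float; result = 'float'

'float'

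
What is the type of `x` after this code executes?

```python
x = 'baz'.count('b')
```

str.count() returns int

int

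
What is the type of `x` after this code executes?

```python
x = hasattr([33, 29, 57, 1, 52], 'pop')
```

hasattr() returns bool

bool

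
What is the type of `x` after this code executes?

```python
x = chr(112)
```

chr() returns str (single char)

str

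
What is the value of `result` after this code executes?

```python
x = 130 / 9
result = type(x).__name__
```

x is float; result = 'float'

'float'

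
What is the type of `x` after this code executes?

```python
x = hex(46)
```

hex() returns str representation

str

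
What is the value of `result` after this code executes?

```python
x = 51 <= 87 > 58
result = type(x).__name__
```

x is bool; result = 'bool'

'bool'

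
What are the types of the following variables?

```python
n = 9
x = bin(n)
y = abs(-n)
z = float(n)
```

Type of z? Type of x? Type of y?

float() returns float; bin() returns str; abs() of int returns int

float, str, int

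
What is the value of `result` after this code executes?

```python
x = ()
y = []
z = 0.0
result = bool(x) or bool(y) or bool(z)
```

x = (); y = []; z = 0.0; result = False

False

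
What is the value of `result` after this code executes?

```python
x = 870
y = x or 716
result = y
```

x = 870; y = 870; result = 870

870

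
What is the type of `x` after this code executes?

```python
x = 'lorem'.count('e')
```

str.count() returns int

int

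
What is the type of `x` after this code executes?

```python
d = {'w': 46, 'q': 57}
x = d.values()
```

.values() returns dict_values view

dict_values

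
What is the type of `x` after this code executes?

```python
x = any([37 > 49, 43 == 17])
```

any() returns bool

bool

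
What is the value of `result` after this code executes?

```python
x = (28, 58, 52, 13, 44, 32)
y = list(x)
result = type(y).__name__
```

x is tuple; y is list; result = 'list'

'list'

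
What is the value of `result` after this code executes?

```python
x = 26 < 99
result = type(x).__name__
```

x is bool; result = 'bool'

'bool'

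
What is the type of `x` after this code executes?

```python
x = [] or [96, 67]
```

'or' returns first truthy value (list)

list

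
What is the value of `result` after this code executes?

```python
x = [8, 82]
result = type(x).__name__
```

x is list; result = 'list'

'list'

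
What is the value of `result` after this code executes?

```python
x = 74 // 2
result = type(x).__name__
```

x is int; result = 'int'

'int'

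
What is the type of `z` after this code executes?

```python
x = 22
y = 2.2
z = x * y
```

int * float = float

float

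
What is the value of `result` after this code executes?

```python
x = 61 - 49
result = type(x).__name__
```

x is int; result = 'int'

'int'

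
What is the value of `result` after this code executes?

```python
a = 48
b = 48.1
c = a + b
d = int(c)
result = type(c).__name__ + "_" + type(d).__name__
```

a is int; b is float; c is float; d is int; result = 'float_int'

'float_int'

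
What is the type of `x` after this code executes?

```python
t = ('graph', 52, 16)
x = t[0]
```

Index 0 of tuple is a str literal

str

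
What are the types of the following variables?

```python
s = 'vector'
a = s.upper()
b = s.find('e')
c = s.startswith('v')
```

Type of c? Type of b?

startswith() returns bool; find() returns int

bool, int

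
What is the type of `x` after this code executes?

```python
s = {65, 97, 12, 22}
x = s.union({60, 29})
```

set.union() returns a new set

set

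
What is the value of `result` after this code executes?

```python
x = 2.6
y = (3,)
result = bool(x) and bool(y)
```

x = 2.6; y = (3,); result = True

True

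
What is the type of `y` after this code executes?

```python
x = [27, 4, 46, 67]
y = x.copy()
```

list.copy() returns list

list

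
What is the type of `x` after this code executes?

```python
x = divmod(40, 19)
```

divmod() returns tuple of (quotient, remainder)

tuple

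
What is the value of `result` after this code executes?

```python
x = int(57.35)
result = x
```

x = 57; result = 57

57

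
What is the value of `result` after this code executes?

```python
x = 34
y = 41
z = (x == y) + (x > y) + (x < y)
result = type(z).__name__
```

x is int; y is int; z is int; result = 'int'

'int'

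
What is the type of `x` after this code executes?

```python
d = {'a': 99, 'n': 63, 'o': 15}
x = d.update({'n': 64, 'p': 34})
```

dict.update() returns None

NoneType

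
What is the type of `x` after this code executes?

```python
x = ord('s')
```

ord() returns int (code point)

int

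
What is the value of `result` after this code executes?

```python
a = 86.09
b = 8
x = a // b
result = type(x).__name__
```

a is float; b is int; x is float; result = 'float'

'float'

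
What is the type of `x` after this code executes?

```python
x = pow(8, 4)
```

pow(int, int) returns int

int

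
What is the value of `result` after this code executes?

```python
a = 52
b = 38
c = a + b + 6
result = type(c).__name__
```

a is int; b is int; c is int; result = 'int'

'int'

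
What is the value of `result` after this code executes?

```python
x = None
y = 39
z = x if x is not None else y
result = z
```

x = None; y = 39; z = 39; result = 39

39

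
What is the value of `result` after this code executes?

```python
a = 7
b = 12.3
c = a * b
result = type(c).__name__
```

a is int; b is float; c is float; result = 'float'

'float'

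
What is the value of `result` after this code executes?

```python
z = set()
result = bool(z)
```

z = set(); result = False

False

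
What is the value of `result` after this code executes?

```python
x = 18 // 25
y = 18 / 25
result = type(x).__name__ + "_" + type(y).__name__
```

x is int; y is float; result = 'int_float'

'int_float'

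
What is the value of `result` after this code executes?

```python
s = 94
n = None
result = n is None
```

s = 94; n = None; result = True

True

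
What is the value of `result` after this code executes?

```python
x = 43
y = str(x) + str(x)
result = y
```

x = 43; y = '4343'; result = '4343'

'4343'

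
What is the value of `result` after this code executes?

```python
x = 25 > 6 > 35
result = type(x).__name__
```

x is bool; result = 'bool'

'bool'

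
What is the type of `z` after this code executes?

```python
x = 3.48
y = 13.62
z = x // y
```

float // float = float

float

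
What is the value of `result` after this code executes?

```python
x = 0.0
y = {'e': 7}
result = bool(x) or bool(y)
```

x = 0.0; y = {'e': 7}; result = True

True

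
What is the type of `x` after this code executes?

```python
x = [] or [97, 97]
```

'or' returns first truthy value (list)

list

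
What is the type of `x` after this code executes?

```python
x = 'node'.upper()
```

str.upper() returns str

str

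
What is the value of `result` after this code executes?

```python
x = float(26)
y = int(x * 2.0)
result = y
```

x = 26.0; y = 52; result = 52

52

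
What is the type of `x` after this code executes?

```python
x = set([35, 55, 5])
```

set() constructor returns set

set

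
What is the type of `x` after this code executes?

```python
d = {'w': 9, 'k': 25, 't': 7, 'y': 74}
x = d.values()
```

.values() returns dict_values view

dict_values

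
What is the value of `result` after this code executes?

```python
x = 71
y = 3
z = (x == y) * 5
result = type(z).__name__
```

x is int; y is int; z is int; result = 'int'

'int'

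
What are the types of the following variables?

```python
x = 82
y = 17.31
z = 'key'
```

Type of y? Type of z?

y is assigned a number with a decimal point, so it is a float; z is assigned a quoted string literal, so it is a str

float, str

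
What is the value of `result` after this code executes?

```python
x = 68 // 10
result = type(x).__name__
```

x is int; result = 'int'

'int'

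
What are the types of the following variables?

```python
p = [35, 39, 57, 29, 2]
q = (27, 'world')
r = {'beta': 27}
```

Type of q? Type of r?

q is assigned a tuple (parenthesized, comma-separated values); r is assigned a dict literal ({key: value})

tuple, dict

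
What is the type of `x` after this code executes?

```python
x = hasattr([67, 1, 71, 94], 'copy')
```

hasattr() returns bool

bool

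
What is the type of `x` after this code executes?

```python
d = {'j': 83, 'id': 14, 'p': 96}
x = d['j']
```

Accessing dict[str, int] with str key returns int

int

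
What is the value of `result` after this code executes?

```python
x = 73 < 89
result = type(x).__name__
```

x is bool; result = 'bool'

'bool'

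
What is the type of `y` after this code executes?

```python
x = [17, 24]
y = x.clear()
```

list.clear() returns None

NoneType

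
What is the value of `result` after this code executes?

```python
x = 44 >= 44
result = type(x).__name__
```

x is bool; result = 'bool'

'bool'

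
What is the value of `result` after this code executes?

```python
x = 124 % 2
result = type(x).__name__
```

x is int; result = 'int'

'int'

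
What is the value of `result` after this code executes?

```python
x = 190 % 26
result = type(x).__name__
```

x is int; result = 'int'

'int'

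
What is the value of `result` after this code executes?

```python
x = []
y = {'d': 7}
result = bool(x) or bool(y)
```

x = []; y = {'d': 7}; result = True

True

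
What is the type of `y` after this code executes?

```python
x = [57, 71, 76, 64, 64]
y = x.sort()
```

list.sort() returns None (mutates in place)

NoneType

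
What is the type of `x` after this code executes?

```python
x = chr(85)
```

chr() returns str (single char)

str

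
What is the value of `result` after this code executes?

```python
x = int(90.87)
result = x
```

x = 90; result = 90

90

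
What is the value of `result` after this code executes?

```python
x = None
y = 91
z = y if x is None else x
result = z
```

x = None; y = 91; z = 91; result = 91

91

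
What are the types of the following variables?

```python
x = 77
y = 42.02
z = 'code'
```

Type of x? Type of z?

x is assigned a bare integer (no decimal point), so it is an int; z is assigned a quoted string literal, so it is a str

int, str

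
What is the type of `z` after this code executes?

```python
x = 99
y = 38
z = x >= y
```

Comparison returns bool

bool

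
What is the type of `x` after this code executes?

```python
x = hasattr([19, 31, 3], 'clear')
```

hasattr() returns bool

bool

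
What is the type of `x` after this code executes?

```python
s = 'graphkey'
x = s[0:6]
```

Slicing a str returns str

str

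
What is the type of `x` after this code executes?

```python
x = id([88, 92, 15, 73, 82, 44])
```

id() returns int

int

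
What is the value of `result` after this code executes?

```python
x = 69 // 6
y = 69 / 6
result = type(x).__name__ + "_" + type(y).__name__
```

x is int; y is float; result = 'int_float'

'int_float'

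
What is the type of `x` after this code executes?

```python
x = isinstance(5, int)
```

isinstance() returns bool

bool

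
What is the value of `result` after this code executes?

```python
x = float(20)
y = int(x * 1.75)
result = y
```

x = 20.0; y = 35; result = 35

35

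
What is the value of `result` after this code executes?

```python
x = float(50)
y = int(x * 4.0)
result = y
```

x = 50.0; y = 200; result = 200

200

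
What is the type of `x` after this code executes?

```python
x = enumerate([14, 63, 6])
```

enumerate() returns an enumerate object

enumerate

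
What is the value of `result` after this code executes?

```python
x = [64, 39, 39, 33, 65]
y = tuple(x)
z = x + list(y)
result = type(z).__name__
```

x is list; y is tuple; z is list; result = 'list'

'list'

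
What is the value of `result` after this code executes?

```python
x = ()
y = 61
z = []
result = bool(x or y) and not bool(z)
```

x = (); y = 61; z = []; result = True

True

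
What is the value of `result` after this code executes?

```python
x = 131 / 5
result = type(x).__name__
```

x is float; result = 'float'

'float'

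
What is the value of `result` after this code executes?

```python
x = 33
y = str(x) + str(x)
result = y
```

x = 33; y = '3333'; result = '3333'

'3333'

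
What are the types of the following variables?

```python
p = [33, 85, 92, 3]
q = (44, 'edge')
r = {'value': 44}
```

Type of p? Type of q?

p is assigned a list literal (square brackets); q is assigned a tuple (parenthesized, comma-separated values)

list, tuple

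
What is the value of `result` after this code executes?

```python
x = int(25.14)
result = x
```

x = 25; result = 25

25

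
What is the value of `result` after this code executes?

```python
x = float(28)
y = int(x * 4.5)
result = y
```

x = 28.0; y = 126; result = 126

126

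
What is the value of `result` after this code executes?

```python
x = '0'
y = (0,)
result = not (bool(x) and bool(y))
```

x = '0'; y = (0,); result = False

False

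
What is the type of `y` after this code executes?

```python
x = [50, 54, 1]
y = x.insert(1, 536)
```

list.insert() returns None

NoneType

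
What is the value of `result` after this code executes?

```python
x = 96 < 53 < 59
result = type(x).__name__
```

x is bool; result = 'bool'

'bool'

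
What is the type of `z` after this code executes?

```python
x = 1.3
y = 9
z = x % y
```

float % int = float

float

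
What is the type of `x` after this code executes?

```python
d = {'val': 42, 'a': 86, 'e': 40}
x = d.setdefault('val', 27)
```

dict.setdefault() returns the (existing or default) value

int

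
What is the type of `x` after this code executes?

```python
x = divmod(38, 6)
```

divmod() returns tuple of (quotient, remainder)

tuple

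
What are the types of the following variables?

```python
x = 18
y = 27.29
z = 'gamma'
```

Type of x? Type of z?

x is assigned a bare integer (no decimal point), so it is an int; z is assigned a quoted string literal, so it is a str

int, str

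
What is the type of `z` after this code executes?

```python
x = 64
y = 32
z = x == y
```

Equality comparison returns bool

bool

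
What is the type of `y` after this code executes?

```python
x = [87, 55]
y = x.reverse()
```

list.reverse() returns None

NoneType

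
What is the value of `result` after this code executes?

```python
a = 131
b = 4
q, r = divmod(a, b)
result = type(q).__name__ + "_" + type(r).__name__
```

a is int; b is int; q is int; r is int; result = 'int_int'

'int_int'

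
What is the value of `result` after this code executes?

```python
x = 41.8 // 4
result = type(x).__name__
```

x is float; result = 'float'

'float'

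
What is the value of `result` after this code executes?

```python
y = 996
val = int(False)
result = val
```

y = 996; val = 0; result = 0

0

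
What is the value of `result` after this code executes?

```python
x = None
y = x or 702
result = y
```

x = None; y = 702; result = 702

702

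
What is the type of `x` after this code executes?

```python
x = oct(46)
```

oct() returns str representation

str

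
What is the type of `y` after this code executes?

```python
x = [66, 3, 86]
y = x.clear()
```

list.clear() returns None

NoneType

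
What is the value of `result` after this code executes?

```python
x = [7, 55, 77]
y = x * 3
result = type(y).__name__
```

x is list; y is list; result = 'list'

'list'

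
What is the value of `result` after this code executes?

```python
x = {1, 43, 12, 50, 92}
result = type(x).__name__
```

x is set; result = 'set'

'set'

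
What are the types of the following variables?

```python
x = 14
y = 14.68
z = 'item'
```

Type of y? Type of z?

y is assigned a number with a decimal point, so it is a float; z is assigned a quoted string literal, so it is a str

float, str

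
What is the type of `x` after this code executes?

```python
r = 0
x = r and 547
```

'and' returns first falsy value (0 is int)

int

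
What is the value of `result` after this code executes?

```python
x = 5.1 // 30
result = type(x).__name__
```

x is float; result = 'float'

'float'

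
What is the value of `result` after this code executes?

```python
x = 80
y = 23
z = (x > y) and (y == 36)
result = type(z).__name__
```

x is int; y is int; z is bool; result = 'bool'

'bool'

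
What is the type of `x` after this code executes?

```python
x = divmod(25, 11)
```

divmod() returns tuple of (quotient, remainder)

tuple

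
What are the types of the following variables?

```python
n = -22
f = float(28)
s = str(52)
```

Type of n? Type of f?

n is assigned a bare integer (no decimal point), so it is an int; f is assigned the result of calling float(), which returns a float

int, float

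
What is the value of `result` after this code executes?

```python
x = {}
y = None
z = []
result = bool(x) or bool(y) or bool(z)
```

x = {}; y = None; z = []; result = False

False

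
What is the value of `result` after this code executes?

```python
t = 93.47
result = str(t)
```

t = 93.47; result = '93.47'

'93.47'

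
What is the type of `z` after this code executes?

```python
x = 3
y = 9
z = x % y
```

int % int = int

int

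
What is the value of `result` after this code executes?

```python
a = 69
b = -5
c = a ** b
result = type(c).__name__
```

a is int; b is int; c is float; result = 'float'

'float'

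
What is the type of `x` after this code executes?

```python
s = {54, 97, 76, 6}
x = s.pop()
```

Popping from set[int] returns int

int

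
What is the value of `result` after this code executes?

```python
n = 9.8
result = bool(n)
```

n = 9.8; result = True

True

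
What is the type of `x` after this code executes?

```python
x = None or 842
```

'or' with None returns the other truthy value

int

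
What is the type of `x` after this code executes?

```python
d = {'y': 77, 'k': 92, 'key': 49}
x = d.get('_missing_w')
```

dict.get() returns None when key not found

NoneType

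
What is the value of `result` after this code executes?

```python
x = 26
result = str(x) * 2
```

x = 26; result = '2626'

'2626'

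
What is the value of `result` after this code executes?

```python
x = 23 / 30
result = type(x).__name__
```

x is float; result = 'float'

'float'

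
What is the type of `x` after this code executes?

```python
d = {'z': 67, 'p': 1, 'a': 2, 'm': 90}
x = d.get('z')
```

dict.get() returns value type when found

int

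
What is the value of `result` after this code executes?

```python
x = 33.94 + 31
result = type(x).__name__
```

x is float; result = 'float'

'float'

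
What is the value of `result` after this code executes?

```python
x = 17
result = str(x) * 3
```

x = 17; result = '171717'

'171717'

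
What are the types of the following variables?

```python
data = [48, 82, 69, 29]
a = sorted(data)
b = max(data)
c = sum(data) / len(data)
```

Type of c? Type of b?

int / int = float; max of ints returns int

float, int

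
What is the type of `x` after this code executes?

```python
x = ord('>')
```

ord() returns int (code point)

int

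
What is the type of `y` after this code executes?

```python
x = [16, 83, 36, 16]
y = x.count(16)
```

list.count() returns int

int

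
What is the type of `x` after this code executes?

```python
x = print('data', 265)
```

print() returns None

NoneType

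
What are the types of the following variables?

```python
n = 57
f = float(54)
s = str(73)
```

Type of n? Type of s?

n is assigned a bare integer (no decimal point), so it is an int; s is assigned the result of calling str(), which returns a str

int, str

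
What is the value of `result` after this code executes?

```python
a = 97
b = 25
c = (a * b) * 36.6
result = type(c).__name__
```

a is int; b is int; c is float; result = 'float'

'float'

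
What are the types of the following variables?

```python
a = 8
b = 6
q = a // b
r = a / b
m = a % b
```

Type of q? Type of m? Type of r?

// returns int; % of ints returns int; / returns float

int, int, float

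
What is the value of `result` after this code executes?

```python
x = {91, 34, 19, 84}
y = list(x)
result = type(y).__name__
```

x is set; y is list; result = 'list'

'list'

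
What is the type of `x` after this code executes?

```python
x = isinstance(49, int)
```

isinstance() returns bool

bool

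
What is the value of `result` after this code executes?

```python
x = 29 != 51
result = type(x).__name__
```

x is bool; result = 'bool'

'bool'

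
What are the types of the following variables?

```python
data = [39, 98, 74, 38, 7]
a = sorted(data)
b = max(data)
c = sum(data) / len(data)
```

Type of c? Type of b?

int / int = float; max of ints returns int

float, int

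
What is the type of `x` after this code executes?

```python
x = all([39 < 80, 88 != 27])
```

all() returns bool

bool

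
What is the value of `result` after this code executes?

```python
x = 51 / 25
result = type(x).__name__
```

x is float; result = 'float'

'float'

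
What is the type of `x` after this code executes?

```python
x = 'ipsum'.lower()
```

str.lower() returns str

str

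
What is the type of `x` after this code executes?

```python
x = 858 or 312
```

'or' returns first truthy value (int)

int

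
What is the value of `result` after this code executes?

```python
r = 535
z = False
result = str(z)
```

r = 535; z = False; result = 'False'

'False'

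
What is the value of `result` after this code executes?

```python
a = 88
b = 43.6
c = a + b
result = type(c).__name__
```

a is int; b is float; c is float; result = 'float'

'float'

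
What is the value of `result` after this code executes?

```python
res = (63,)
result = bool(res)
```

res = (63,); result = True

True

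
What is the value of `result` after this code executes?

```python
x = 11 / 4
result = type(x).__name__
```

x is float; result = 'float'

'float'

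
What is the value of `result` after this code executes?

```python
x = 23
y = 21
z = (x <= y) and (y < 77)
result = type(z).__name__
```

x is int; y is int; z is bool; result = 'bool'

'bool'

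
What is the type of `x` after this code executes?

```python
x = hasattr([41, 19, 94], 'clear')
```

hasattr() returns bool

bool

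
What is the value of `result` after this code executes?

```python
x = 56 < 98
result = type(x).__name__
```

x is bool; result = 'bool'

'bool'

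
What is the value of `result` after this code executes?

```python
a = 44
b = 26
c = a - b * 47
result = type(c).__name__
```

a is int; b is int; c is int; result = 'int'

'int'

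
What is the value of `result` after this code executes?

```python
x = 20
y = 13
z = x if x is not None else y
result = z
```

x = 20; y = 13; z = 20; result = 20

20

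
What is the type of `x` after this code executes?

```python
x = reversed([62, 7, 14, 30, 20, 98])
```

reversed() on a list returns list_reverseiterator

list_reverseiterator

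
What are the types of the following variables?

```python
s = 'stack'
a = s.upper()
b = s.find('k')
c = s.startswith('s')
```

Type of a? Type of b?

upper() returns str; find() returns int

str, int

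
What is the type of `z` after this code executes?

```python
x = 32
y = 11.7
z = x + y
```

int + float = float

float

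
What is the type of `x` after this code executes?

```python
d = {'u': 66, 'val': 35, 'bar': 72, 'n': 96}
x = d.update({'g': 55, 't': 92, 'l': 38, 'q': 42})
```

dict.update() returns None

NoneType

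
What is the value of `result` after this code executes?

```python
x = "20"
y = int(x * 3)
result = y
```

x = '20'; y = 202020; result = 202020

202020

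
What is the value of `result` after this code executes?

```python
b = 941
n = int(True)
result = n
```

b = 941; n = 1; result = 1

1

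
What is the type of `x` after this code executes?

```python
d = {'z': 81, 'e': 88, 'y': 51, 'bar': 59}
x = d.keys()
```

.keys() returns dict_keys view

dict_keys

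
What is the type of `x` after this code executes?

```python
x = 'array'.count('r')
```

str.count() returns int

int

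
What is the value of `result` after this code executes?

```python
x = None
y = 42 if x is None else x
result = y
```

x = None; y = 42; result = 42

42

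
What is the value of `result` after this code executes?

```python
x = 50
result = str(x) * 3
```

x = 50; result = '505050'

'505050'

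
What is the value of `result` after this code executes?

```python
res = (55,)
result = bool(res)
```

res = (55,); result = True

True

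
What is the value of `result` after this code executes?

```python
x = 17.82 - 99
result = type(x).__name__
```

x is float; result = 'float'

'float'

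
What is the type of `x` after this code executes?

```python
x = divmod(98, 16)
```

divmod() returns tuple of (quotient, remainder)

tuple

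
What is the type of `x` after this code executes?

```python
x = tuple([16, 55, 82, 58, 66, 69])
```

tuple() constructor returns tuple

tuple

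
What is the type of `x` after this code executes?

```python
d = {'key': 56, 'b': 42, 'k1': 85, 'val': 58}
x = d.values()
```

.values() returns dict_values view

dict_values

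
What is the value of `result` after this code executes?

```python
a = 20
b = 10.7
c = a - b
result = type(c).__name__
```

a is int; b is float; c is float; result = 'float'

'float'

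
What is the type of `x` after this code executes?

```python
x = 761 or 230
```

'or' returns first truthy value (int)

int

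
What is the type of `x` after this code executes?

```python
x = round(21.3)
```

round() with no decimal places returns int

int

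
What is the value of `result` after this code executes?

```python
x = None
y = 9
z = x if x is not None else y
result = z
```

x = None; y = 9; z = 9; result = 9

9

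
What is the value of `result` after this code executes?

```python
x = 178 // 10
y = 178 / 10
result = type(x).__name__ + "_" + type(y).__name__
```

x is int; y is float; result = 'int_float'

'int_float'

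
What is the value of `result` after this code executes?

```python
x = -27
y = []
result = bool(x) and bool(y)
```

x = -27; y = []; result = False

False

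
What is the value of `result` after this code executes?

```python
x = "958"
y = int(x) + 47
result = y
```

x = '958'; y = 1005; result = 1005

1005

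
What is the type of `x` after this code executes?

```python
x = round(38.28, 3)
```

round() with decimal places returns float

float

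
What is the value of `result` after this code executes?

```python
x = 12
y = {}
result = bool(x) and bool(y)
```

x = 12; y = {}; result = False

False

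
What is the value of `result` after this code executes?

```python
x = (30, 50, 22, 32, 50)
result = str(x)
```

x = (30, 50, 22, 32, 50); result = '(30, 50, 22, 32, 50)'

'(30, 50, 22, 32, 50)'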